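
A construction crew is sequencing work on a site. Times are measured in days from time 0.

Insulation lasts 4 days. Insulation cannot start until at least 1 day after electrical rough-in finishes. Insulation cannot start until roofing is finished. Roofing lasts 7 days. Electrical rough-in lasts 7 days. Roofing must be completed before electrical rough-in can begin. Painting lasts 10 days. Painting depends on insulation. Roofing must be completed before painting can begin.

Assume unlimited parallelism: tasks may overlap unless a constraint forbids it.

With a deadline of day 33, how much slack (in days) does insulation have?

Roofing can start immediately at day 0; it finishes at day 7.
Electrical rough-in cannot begin until roofing (finishes day 7). It runs from day 7 to 7 + 7 = day 14.
Insulation needs all of electrical rough-in (finishes day 14, plus 1-day gap → day 15); roofing (finishes day 7). That puts its earliest start at day 15; it finishes at 15 + 4 = day 19.

Working backward from the deadline:
Painting has no dependents, so it just needs to finish by day 33. Starting by 33 − 10 = day 23 achieves that.
Insulation must finish before painting (must start by day 23). With a 4-day duration, insulation must start by 23 − 4 = day 19.
So insulation can start as early as day 15 and as late as day 19, giving 19 − 15 = 4 days of slack.

4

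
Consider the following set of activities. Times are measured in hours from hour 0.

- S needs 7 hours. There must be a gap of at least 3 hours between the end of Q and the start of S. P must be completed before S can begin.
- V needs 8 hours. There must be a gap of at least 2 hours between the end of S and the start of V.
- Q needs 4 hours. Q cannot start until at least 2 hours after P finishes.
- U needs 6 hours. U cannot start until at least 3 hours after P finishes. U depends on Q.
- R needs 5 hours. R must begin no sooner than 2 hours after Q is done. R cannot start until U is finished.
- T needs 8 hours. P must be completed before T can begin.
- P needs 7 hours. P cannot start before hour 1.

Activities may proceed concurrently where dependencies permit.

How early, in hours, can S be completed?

24

P waits on its own release at hour 1, so it starts at hour 1 and finishes at 1 + 7 = hour 8.
Q waits on P (finishes hour 8, plus 2-hour gap → hour 10), so it starts at hour 10 and finishes at 10 + 4 = hour 14.
S needs all of Q (finishes hour 14, plus 3-hour gap → hour 17); P (finishes hour 8). That puts its earliest start at hour 17; it finishes at 17 + 7 = hour 24.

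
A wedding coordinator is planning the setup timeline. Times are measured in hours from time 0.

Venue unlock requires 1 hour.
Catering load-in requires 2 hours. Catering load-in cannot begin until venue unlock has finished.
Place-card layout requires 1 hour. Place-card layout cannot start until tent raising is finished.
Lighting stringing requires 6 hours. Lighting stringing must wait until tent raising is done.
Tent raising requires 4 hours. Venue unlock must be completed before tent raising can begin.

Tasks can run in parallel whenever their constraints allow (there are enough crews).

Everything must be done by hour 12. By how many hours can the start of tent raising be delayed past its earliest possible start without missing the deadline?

1

Venue unlock can start immediately at hour 0; it finishes at hour 1.
Tent raising cannot begin until venue unlock (finishes hour 1). It runs from hour 1 to 1 + 4 = hour 5.

Working backward from the deadline:
To finish by hour 12, lighting stringing (duration 6) must start no later than hour 6.
Nothing follows place-card layout; the deadline of hour 12 is its only limit. It must start by 12 − 1 = hour 11.
Tent raising must finish in time for lighting stringing (must start by hour 6); place-card layout (must start by hour 11). The tightest is hour 6, so tent raising must start by 6 − 4 = hour 2.
So tent raising can start as early as hour 1 and as late as hour 2, giving 2 − 1 = 1 hour of slack.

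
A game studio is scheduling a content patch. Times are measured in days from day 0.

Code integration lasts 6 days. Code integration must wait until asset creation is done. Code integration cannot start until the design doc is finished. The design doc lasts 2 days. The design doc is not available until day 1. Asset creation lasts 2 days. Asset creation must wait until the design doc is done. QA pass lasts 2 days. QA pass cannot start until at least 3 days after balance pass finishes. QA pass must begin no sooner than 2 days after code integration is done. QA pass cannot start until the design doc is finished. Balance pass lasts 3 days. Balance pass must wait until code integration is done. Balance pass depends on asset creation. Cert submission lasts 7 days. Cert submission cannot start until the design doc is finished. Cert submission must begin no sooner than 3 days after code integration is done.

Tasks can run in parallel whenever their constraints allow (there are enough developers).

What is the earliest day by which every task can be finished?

The design doc waits on its own release at day 1, so it starts at day 1 and finishes at 1 + 2 = day 3.
Asset creation waits on the design doc (finishes day 3), so it starts at day 3 and finishes at 3 + 2 = day 5.
Code integration cannot start until asset creation (finishes day 5); the design doc (finishes day 3). The controlling bound is day 5, so code integration finishes at 5 + 6 = day 11.
Cert submission needs all of the design doc (finishes day 3); code integration (finishes day 11, plus 3-day gap → day 14). That puts its earliest start at day 14; it finishes at 14 + 7 = day 21.
Balance pass needs all of code integration (finishes day 11); asset creation (finishes day 5). That puts its earliest start at day 11; it finishes at 11 + 3 = day 14.
For QA pass: balance pass (finishes day 14, plus 3-day gap → day 17); code integration (finishes day 11, plus 2-day gap → day 13); the design doc (finishes day 3). Taking the maximum gives a start of day 17, and it finishes at 17 + 2 = day 19.
All tasks are finished once the last one completes. Finish times: The design doc at 3, Asset creation at 5, Code integration at 11, Balance pass at 14, QA pass at 19, Cert submission at 21. The latest is day 21.

21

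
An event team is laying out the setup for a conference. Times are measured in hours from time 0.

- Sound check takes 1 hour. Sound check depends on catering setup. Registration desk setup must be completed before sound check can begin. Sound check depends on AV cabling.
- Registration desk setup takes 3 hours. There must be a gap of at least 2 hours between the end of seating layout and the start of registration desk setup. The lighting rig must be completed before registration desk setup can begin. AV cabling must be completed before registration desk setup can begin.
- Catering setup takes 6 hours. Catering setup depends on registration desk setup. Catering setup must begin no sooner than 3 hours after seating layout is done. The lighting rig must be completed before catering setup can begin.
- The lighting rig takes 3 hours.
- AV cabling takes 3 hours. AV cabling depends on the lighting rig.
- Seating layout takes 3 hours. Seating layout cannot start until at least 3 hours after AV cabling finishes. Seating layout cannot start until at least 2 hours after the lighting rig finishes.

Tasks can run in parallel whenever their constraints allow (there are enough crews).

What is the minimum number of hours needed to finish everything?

24

The lighting rig has no prerequisites, so it starts at hour 0 and finishes at hour 3.
AV cabling cannot begin until the lighting rig (finishes hour 3). It runs from hour 3 to 3 + 3 = hour 6.
Seating layout has to wait for AV cabling (finishes hour 6, plus 3-hour gap → hour 9); the lighting rig (finishes hour 3, plus 2-hour gap → hour 5). The latest of these is hour 9, so seating layout runs hour 9 to 9 + 3 = hour 12.
For registration desk setup: seating layout (finishes hour 12, plus 2-hour gap → hour 14); the lighting rig (finishes hour 3); AV cabling (finishes hour 6). Taking the maximum gives a start of hour 14, and it finishes at 14 + 3 = hour 17.
Catering setup has to wait for registration desk setup (finishes hour 17); seating layout (finishes hour 12, plus 3-hour gap → hour 15); the lighting rig (finishes hour 3). The latest of these is hour 17, so catering setup runs hour 17 to 17 + 6 = hour 23.
Sound check cannot start until catering setup (finishes hour 23); registration desk setup (finishes hour 17); AV cabling (finishes hour 6). The controlling bound is hour 23, so sound check finishes at 23 + 1 = hour 24.
All tasks are finished once the last one completes. Finish times: The lighting rig at 3, AV cabling at 6, Seating layout at 12, Registration desk setup at 17, Catering setup at 23, Sound check at 24. The latest is hour 24.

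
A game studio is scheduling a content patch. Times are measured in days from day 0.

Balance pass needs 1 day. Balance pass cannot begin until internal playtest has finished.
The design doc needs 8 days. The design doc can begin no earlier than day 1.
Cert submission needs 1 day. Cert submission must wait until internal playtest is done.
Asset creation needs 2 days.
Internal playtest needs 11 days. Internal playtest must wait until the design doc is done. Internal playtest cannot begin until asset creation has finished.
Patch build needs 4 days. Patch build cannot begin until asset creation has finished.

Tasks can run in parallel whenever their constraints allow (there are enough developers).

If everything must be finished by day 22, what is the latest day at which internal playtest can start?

10

Balance pass has no dependents, so it just needs to finish by day 22. Starting by 22 − 1 = day 21 achieves that.
To finish by day 22, cert submission (duration 1) must start no later than day 21.
Internal playtest has several dependents: balance pass (must start by day 21); cert submission (must start by day 21). The earliest of those limits is day 21, so internal playtest must start by 21 − 11 = day 10.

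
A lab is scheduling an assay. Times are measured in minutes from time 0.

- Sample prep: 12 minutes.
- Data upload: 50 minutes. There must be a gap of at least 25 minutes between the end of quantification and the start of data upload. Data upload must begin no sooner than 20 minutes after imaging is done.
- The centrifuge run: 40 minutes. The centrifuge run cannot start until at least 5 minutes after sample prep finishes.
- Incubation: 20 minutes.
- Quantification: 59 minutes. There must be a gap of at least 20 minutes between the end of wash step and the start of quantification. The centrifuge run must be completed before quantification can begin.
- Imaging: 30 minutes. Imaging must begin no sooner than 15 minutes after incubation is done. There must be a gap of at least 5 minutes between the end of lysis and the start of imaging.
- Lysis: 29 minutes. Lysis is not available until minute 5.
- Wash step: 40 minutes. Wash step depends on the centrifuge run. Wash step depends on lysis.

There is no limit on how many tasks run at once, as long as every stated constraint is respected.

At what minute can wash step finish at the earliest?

97

After its own release at minute 5, lysis can start at minute 5 and finishes at minute 34.
Sample prep has no prerequisites, so it starts at minute 0 and finishes at minute 12.
The centrifuge run cannot begin until sample prep (finishes minute 12, plus 5-minute gap → minute 17). It runs from minute 17 to 17 + 40 = minute 57.
Wash step cannot start until the centrifuge run (finishes minute 57); lysis (finishes minute 34). The controlling bound is minute 57, so wash step finishes at 57 + 40 = minute 97.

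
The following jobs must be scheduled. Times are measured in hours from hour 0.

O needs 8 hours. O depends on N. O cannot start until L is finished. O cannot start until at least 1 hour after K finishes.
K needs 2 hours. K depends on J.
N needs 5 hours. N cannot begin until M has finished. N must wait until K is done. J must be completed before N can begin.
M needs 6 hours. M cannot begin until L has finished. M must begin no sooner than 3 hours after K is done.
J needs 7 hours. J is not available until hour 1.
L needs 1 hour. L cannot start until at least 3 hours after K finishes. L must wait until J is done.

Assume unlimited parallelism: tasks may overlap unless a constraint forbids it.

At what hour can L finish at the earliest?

After its own release at hour 1, J can start at hour 1 and finishes at hour 8.
After J (finishes hour 8), K can start at hour 8 and finishes at hour 10.
L has to wait for K (finishes hour 10, plus 3-hour gap → hour 13); J (finishes hour 8). The latest of these is hour 13, so L runs hour 13 to 13 + 1 = hour 14.

14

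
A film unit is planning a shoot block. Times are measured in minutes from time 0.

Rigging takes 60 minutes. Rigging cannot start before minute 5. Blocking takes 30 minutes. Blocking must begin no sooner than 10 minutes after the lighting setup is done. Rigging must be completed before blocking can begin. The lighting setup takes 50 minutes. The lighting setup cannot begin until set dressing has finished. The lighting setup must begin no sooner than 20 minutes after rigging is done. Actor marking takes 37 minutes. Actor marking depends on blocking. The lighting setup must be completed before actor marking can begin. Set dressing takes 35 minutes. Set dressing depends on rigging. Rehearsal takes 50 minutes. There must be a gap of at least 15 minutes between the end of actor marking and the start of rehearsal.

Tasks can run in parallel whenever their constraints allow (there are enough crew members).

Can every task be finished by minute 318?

After its own release at minute 5, rigging can start at minute 5 and finishes at minute 65.
After rigging (finishes minute 65), set dressing can start at minute 65 and finishes at minute 100.
For the lighting setup: set dressing (finishes minute 100); rigging (finishes minute 65, plus 20-minute gap → minute 85). Taking the maximum gives a start of minute 100, and it finishes at 100 + 50 = minute 150.
For blocking: the lighting setup (finishes minute 150, plus 10-minute gap → minute 160); rigging (finishes minute 65). Taking the maximum gives a start of minute 160, and it finishes at 160 + 30 = minute 190.
Actor marking cannot start until blocking (finishes minute 190); the lighting setup (finishes minute 150). The controlling bound is minute 190, so actor marking finishes at 190 + 37 = minute 227.
Rehearsal waits on actor marking (finishes minute 227, plus 15-minute gap → minute 242), so it starts at minute 242 and finishes at 242 + 50 = minute 292.
Every task is finished by minute 292, which is no later than the deadline of 318, so the schedule is feasible.

Yes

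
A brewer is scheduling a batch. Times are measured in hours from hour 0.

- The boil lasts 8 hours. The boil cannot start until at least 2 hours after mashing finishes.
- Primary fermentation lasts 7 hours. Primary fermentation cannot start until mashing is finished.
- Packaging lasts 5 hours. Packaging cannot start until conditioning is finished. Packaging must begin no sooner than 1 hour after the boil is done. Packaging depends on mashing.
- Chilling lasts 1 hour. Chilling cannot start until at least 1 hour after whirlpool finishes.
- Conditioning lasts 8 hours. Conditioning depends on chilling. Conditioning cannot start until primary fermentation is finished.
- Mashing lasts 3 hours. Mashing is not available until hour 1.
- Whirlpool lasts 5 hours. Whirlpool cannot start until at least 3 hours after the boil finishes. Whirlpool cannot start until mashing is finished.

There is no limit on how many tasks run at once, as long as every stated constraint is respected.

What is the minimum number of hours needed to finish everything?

37

After its own release at hour 1, mashing can start at hour 1 and finishes at hour 4.
Primary fermentation cannot begin until mashing (finishes hour 4). It runs from hour 4 to 4 + 7 = hour 11.
The boil waits on mashing (finishes hour 4, plus 2-hour gap → hour 6), so it starts at hour 6 and finishes at 6 + 8 = hour 14.
Whirlpool has to wait for the boil (finishes hour 14, plus 3-hour gap → hour 17); mashing (finishes hour 4). The latest of these is hour 17, so whirlpool runs hour 17 to 17 + 5 = hour 22.
Chilling cannot begin until whirlpool (finishes hour 22, plus 1-hour gap → hour 23). It runs from hour 23 to 23 + 1 = hour 24.
For conditioning: chilling (finishes hour 24); primary fermentation (finishes hour 11). Taking the maximum gives a start of hour 24, and it finishes at 24 + 8 = hour 32.
For packaging: conditioning (finishes hour 32); the boil (finishes hour 14, plus 1-hour gap → hour 15); mashing (finishes hour 4). Taking the maximum gives a start of hour 32, and it finishes at 32 + 5 = hour 37.
All tasks are finished once the last one completes. Finish times: Mashing at 4, The boil at 14, Whirlpool at 22, Chilling at 24, Primary fermentation at 11, Conditioning at 32, Packaging at 37. The latest is hour 37.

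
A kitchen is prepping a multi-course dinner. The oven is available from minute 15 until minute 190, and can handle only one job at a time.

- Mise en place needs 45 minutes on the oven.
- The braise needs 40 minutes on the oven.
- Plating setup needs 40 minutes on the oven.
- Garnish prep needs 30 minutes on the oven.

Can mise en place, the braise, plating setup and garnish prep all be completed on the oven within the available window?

The oven window is 190 − 15 = 175 minutes.
Running back to back, the jobs need 45 + 40 + 40 + 30 = 155 minutes on the oven.
Since 155 ≤ 175, they fit within the window.

Yes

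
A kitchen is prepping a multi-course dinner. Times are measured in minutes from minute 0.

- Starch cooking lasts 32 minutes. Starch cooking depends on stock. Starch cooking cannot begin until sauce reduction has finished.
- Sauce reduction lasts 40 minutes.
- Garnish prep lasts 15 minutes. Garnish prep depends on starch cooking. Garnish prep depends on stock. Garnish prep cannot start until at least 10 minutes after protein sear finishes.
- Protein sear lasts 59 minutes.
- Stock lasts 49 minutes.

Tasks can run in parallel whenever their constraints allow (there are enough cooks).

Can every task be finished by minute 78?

Nothing blocks sauce reduction, so it runs from minute 0 to minute 40.
Nothing blocks protein sear, so it runs from minute 0 to minute 59.
Stock can start immediately at minute 0; it finishes at minute 49.
Starch cooking cannot start until stock (finishes minute 49); sauce reduction (finishes minute 40). The controlling bound is minute 49, so starch cooking finishes at 49 + 32 = minute 81.
For garnish prep: starch cooking (finishes minute 81); stock (finishes minute 49); protein sear (finishes minute 59, plus 10-minute gap → minute 69). Taking the maximum gives a start of minute 81, and it finishes at 81 + 15 = minute 96.
The earliest everything can be done is minute 96, which is after the deadline of 78, so it is not possible.

No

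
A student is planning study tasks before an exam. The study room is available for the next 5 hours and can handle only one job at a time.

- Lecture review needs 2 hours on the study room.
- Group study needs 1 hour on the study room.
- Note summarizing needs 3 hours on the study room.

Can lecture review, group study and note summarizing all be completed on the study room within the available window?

Running back to back, the jobs need 2 + 1 + 3 = 6 hours on the study room.
Since 6 > 5, they cannot all fit.

No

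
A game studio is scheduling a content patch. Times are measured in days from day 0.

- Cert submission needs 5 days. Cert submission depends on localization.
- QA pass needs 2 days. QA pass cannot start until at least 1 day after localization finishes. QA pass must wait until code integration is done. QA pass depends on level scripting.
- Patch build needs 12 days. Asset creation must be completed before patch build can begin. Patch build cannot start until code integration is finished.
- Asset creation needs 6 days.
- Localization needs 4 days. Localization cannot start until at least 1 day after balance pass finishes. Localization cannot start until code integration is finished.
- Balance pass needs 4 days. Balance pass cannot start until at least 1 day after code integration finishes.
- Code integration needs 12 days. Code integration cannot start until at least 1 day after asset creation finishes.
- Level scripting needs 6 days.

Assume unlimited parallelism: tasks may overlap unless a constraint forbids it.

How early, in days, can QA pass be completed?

32

Level scripting can start immediately at day 0; it finishes at day 6.
Asset creation has no prerequisites, so it starts at day 0 and finishes at day 6.
Code integration waits on asset creation (finishes day 6, plus 1-day gap → day 7), so it starts at day 7 and finishes at 7 + 12 = day 19.
Balance pass waits on code integration (finishes day 19, plus 1-day gap → day 20), so it starts at day 20 and finishes at 20 + 4 = day 24.
Localization has to wait for balance pass (finishes day 24, plus 1-day gap → day 25); code integration (finishes day 19). The latest of these is day 25, so localization runs day 25 to 25 + 4 = day 29.
QA pass cannot start until localization (finishes day 29, plus 1-day gap → day 30); code integration (finishes day 19); level scripting (finishes day 6). The controlling bound is day 30, so QA pass finishes at 30 + 2 = day 32.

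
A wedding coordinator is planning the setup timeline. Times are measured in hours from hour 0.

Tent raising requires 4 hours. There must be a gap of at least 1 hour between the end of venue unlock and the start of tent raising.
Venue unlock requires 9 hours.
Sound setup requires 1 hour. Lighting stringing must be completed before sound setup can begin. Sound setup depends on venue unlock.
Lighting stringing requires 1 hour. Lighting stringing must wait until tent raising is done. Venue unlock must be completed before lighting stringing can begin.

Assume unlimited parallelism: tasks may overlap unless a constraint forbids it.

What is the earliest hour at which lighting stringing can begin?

14

Venue unlock has no prerequisites, so it starts at hour 0 and finishes at hour 9.
Tent raising waits on venue unlock (finishes hour 9, plus 1-hour gap → hour 10), so it starts at hour 10 and finishes at 10 + 4 = hour 14.
Lighting stringing waits on tent raising (finishes hour 14); venue unlock (finishes hour 9). The latest of these is hour 14, which is the earliest lighting stringing can start.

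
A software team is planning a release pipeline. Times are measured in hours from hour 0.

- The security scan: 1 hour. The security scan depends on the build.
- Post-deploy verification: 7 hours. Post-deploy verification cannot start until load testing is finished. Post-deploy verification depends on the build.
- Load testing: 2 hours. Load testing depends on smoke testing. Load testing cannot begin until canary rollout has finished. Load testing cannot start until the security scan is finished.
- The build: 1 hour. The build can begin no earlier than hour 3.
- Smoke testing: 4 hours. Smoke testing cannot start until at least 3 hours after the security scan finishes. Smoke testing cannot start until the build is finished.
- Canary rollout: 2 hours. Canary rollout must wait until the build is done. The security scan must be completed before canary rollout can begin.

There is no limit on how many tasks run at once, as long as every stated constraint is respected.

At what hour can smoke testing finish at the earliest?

After its own release at hour 3, the build can start at hour 3 and finishes at hour 4.
After the build (finishes hour 4), the security scan can start at hour 4 and finishes at hour 5.
Smoke testing needs all of the security scan (finishes hour 5, plus 3-hour gap → hour 8); the build (finishes hour 4). That puts its earliest start at hour 8; it finishes at 8 + 4 = hour 12.

12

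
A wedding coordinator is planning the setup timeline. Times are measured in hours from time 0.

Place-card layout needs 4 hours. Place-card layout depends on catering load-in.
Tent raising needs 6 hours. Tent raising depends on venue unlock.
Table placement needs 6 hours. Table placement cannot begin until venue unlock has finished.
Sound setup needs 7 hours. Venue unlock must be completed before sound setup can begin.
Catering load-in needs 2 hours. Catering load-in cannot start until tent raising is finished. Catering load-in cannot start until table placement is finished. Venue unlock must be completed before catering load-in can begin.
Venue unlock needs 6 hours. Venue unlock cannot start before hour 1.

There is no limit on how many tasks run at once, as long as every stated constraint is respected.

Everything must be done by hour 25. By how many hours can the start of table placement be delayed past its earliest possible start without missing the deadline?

Venue unlock waits on its own release at hour 1, so it starts at hour 1 and finishes at 1 + 6 = hour 7.
After venue unlock (finishes hour 7), table placement can start at hour 7 and finishes at hour 13.

Working backward from the deadline:
Nothing follows place-card layout; the deadline of hour 25 is its only limit. It must start by 25 − 4 = hour 21.
Catering load-in has to be done before place-card layout (must start by hour 21). That means finishing by hour 21, i.e. starting by 21 − 2 = hour 19.
Since catering load-in (must start by hour 19) depends on it, table placement must finish by hour 19. Backing off its 6-hour duration gives a latest start of hour 13.
So table placement can start as early as hour 7 and as late as hour 13, giving 13 − 7 = 6 hours of slack.

6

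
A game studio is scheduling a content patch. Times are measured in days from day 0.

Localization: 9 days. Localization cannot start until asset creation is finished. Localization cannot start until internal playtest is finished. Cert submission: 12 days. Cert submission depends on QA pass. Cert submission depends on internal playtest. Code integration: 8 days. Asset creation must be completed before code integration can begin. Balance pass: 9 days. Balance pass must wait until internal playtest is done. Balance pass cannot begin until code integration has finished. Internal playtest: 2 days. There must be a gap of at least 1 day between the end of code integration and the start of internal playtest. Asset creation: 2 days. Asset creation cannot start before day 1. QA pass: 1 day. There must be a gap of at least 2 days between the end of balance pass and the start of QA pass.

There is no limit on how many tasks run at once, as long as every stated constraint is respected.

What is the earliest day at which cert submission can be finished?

38

Asset creation cannot begin until its own release at day 1. It runs from day 1 to 1 + 2 = day 3.
After asset creation (finishes day 3), code integration can start at day 3 and finishes at day 11.
After code integration (finishes day 11, plus 1-day gap → day 12), internal playtest can start at day 12 and finishes at day 14.
Balance pass cannot start until internal playtest (finishes day 14); code integration (finishes day 11). The controlling bound is day 14, so balance pass finishes at 14 + 9 = day 23.
QA pass waits on balance pass (finishes day 23, plus 2-day gap → day 25), so it starts at day 25 and finishes at 25 + 1 = day 26.
For cert submission: QA pass (finishes day 26); internal playtest (finishes day 14). Taking the maximum gives a start of day 26, and it finishes at 26 + 12 = day 38.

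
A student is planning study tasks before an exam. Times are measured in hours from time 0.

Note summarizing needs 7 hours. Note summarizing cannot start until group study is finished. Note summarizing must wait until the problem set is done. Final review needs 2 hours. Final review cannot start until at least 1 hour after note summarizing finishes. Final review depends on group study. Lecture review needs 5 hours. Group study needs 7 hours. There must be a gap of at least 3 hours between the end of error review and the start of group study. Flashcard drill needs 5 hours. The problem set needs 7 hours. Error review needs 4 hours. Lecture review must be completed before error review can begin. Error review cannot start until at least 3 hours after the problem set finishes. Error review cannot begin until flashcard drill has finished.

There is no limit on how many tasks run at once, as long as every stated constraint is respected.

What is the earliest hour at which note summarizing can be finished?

Flashcard drill can start immediately at hour 0; it finishes at hour 5.
The problem set can start immediately at hour 0; it finishes at hour 7.
Lecture review can start immediately at hour 0; it finishes at hour 5.
For error review: lecture review (finishes hour 5); the problem set (finishes hour 7, plus 3-hour gap → hour 10); flashcard drill (finishes hour 5). Taking the maximum gives a start of hour 10, and it finishes at 10 + 4 = hour 14.
After error review (finishes hour 14, plus 3-hour gap → hour 17), group study can start at hour 17 and finishes at hour 24.
Note summarizing has to wait for group study (finishes hour 24); the problem set (finishes hour 7). The latest of these is hour 24, so note summarizing runs hour 24 to 24 + 7 = hour 31.

31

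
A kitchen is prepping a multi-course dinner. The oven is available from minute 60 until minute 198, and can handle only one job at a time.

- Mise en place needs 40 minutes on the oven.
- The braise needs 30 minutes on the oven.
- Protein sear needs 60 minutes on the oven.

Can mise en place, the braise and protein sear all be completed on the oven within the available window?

The oven window is 198 − 60 = 138 minutes.
Running back to back, the jobs need 40 + 30 + 60 = 130 minutes on the oven.
Since 130 ≤ 138, they fit within the window.

Yes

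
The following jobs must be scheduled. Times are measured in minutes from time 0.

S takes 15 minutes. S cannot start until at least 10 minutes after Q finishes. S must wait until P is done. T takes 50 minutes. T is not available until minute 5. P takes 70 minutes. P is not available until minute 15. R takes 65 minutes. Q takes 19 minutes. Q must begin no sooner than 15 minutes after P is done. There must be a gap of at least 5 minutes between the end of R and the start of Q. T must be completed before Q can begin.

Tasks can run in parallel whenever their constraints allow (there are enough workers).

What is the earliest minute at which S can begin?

129

T cannot begin until its own release at minute 5. It runs from minute 5 to 5 + 50 = minute 55.
Nothing blocks R, so it runs from minute 0 to minute 65.
P waits on its own release at minute 15, so it starts at minute 15 and finishes at 15 + 70 = minute 85.
Q needs all of P (finishes minute 85, plus 15-minute gap → minute 100); R (finishes minute 65, plus 5-minute gap → minute 70); T (finishes minute 55). That puts its earliest start at minute 100; it finishes at 100 + 19 = minute 119.
S waits on Q (finishes minute 119, plus 10-minute gap → minute 129); P (finishes minute 85). The latest of these is minute 129, which is the earliest S can start.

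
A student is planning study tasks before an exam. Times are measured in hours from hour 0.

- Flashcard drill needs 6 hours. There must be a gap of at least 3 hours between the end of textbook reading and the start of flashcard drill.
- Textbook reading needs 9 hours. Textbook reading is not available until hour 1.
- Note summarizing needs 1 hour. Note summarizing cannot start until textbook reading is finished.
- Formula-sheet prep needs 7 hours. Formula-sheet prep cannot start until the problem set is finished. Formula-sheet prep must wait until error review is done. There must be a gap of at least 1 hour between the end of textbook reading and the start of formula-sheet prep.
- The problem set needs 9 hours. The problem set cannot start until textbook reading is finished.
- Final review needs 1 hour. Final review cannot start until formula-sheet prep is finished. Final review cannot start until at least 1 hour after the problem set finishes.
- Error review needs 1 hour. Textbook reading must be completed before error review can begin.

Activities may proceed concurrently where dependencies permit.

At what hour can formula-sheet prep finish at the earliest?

26

After its own release at hour 1, textbook reading can start at hour 1 and finishes at hour 10.
Error review cannot begin until textbook reading (finishes hour 10). It runs from hour 10 to 10 + 1 = hour 11.
The problem set cannot begin until textbook reading (finishes hour 10). It runs from hour 10 to 10 + 9 = hour 19.
For formula-sheet prep: the problem set (finishes hour 19); error review (finishes hour 11); textbook reading (finishes hour 10, plus 1-hour gap → hour 11). Taking the maximum gives a start of hour 19, and it finishes at 19 + 7 = hour 26.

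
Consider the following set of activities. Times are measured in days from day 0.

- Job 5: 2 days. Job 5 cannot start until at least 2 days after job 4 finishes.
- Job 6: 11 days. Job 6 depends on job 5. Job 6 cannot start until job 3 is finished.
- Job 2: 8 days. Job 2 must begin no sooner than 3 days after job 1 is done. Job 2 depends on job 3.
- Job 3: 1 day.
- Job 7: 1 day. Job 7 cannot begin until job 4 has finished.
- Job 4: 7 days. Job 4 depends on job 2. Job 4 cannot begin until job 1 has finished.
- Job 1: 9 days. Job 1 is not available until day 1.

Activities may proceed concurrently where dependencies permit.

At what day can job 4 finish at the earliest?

28

Job 3 can start immediately at day 0; it finishes at day 1.
Job 1 cannot begin until its own release at day 1. It runs from day 1 to 1 + 9 = day 10.
Job 2 needs all of job 1 (finishes day 10, plus 3-day gap → day 13); job 3 (finishes day 1). That puts its earliest start at day 13; it finishes at 13 + 8 = day 21.
Job 4 needs all of job 2 (finishes day 21); job 1 (finishes day 10). That puts its earliest start at day 21; it finishes at 21 + 7 = day 28.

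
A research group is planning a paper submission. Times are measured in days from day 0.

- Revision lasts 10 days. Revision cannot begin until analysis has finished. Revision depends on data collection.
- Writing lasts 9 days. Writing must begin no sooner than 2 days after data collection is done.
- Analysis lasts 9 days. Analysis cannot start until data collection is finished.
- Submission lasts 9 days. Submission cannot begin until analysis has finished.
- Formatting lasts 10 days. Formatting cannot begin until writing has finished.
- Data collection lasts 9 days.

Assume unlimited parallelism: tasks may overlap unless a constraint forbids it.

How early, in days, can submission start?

18

Nothing blocks data collection, so it runs from day 0 to day 9.
Analysis waits on data collection (finishes day 9), so it starts at day 9 and finishes at 9 + 9 = day 18.
Submission waits on analysis (finishes day 18), so the earliest it can start is day 18.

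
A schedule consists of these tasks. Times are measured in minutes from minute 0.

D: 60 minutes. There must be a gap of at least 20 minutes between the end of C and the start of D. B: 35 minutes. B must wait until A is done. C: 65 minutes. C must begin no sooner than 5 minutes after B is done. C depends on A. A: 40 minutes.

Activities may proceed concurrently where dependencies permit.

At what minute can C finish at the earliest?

145

Nothing blocks A, so it runs from minute 0 to minute 40.
B cannot begin until A (finishes minute 40). It runs from minute 40 to 40 + 35 = minute 75.
C has to wait for B (finishes minute 75, plus 5-minute gap → minute 80); A (finishes minute 40). The latest of these is minute 80, so C runs minute 80 to 80 + 65 = minute 145.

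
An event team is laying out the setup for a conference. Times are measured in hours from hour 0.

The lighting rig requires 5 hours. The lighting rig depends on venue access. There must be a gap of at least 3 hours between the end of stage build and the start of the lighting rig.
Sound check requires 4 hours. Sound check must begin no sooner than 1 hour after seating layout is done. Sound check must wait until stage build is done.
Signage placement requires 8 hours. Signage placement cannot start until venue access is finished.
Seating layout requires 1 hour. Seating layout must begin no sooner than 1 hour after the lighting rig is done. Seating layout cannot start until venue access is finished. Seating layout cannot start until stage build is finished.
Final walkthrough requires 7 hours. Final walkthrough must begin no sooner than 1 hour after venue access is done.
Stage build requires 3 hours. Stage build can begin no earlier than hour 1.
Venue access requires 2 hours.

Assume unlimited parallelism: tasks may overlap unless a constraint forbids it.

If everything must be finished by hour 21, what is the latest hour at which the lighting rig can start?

9

Nothing follows sound check; the deadline of hour 21 is its only limit. It must start by 21 − 4 = hour 17.
Since sound check (must start by hour 17, minus 1-hour gap → hour 16) depends on it, seating layout must finish by hour 16. Backing off its 1-hour duration gives a latest start of hour 15.
The lighting rig feeds into seating layout (must start by hour 15, minus 1-hour gap → hour 14); so the lighting rig must finish by hour 14 and therefore start by hour 9.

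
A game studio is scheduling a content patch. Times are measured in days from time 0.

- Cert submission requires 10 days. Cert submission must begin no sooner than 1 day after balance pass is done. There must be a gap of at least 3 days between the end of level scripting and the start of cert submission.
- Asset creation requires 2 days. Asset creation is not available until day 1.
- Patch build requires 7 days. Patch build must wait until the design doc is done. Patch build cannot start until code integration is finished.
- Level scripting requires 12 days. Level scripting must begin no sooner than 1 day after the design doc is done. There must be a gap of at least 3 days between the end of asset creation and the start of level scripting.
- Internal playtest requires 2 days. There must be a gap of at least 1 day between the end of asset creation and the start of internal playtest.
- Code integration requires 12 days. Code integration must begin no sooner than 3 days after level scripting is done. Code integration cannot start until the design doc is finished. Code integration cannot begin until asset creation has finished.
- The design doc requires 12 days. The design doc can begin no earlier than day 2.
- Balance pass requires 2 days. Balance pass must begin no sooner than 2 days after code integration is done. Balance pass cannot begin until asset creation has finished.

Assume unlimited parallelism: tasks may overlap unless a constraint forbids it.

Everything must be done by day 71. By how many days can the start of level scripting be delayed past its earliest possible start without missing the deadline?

Asset creation waits on its own release at day 1, so it starts at day 1 and finishes at 1 + 2 = day 3.
The design doc waits on its own release at day 2, so it starts at day 2 and finishes at 2 + 12 = day 14.
Level scripting has to wait for the design doc (finishes day 14, plus 1-day gap → day 15); asset creation (finishes day 3, plus 3-day gap → day 6). The latest of these is day 15, so level scripting runs day 15 to 15 + 12 = day 27.

Working backward from the deadline:
Cert submission has no dependents, so it just needs to finish by day 71. Starting by 71 − 10 = day 61 achieves that.
Balance pass feeds into cert submission (must start by day 61, minus 1-day gap → day 60); so balance pass must finish by day 60 and therefore start by day 58.
Patch build must finish by day 71; it takes 7 days, so it must start by 71 − 7 = day 64.
Code integration must finish in time for balance pass (must start by day 58, minus 2-day gap → day 56); patch build (must start by day 64). The tightest is day 56, so code integration must start by 56 − 12 = day 44.
For level scripting: code integration (must start by day 44, minus 3-day gap → day 41); cert submission (must start by day 61, minus 3-day gap → day 58). The most restrictive is day 41; with a 12-day duration, level scripting must start by day 29.
So level scripting can start as early as day 15 and as late as day 29, giving 29 − 15 = 14 days of slack.

14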